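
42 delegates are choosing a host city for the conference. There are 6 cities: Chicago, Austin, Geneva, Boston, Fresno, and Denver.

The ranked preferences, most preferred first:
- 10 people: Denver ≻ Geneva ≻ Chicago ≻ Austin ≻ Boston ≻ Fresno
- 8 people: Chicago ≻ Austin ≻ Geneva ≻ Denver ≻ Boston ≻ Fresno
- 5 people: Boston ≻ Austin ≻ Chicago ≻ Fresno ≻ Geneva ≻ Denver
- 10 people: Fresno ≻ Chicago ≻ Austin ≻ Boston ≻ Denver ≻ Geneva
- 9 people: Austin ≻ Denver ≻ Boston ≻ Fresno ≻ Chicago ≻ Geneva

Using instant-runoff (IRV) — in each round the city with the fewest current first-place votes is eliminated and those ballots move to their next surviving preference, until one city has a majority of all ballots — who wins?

Round 1: Chicago 8, Austin 9, Geneva 0, Boston 5, Fresno 10, Denver 10. Geneva eliminated.
Round 2: Chicago 8, Austin 9, Boston 5, Fresno 10, Denver 10. Boston eliminated.
Round 3: Chicago 8, Austin 14, Fresno 10, Denver 10. Chicago eliminated.
Round 4: Austin 22, Fresno 10, Denver 10. Austin has a majority (≥22).

Austin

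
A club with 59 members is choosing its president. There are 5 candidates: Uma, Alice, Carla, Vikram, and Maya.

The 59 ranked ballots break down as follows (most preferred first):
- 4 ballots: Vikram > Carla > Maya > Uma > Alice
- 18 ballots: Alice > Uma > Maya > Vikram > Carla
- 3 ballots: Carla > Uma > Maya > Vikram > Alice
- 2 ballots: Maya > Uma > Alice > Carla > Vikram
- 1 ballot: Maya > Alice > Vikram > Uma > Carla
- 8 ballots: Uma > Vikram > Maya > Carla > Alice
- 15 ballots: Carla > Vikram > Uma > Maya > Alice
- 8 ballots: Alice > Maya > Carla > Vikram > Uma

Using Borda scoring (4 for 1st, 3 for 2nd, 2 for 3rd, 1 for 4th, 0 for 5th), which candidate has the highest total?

Uma

Uma: 4×1 + 18×3 + 3×3 + 2×3 + 1×1 + 8×4 + 15×2 + 8×0 = 136
Alice: 4×0 + 18×4 + 3×0 + 2×2 + 1×3 + 8×0 + 15×0 + 8×4 = 111
Carla: 4×3 + 18×0 + 3×4 + 2×1 + 1×0 + 8×1 + 15×4 + 8×2 = 110
Vikram: 4×4 + 18×1 + 3×1 + 2×0 + 1×2 + 8×3 + 15×3 + 8×1 = 116
Maya: 4×2 + 18×2 + 3×2 + 2×4 + 1×4 + 8×2 + 15×1 + 8×3 = 117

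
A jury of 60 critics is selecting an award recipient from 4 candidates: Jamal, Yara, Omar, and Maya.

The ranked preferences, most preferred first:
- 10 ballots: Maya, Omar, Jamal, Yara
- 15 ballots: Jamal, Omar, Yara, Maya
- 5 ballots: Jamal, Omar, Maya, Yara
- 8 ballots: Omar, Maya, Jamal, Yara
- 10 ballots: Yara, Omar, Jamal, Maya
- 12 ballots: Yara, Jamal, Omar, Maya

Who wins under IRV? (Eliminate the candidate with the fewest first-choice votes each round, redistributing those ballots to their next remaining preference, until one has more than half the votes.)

Round 1: Jamal 20, Yara 22, Omar 8, Maya 10. Omar eliminated.
Round 2: Jamal 20, Yara 22, Maya 18. Maya eliminated.
Round 3: Jamal 38, Yara 22. Jamal has a majority (≥31).

Jamal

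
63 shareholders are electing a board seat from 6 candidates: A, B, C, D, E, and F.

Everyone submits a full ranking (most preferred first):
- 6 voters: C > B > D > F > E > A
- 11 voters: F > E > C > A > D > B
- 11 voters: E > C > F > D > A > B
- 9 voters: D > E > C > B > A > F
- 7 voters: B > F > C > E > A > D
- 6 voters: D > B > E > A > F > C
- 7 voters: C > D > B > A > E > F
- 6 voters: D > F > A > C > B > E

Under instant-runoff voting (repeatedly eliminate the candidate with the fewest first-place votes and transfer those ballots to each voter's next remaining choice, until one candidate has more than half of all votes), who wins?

Round 1: A 0, B 7, C 13, D 21, E 11, F 11. A eliminated.
Round 2: B 7, C 13, D 21, E 11, F 11. B eliminated.
Round 3: C 13, D 21, E 11, F 18. E eliminated.
Round 4: C 24, D 21, F 18. F eliminated.
Round 5: C 42, D 21. C has a majority (≥32).

C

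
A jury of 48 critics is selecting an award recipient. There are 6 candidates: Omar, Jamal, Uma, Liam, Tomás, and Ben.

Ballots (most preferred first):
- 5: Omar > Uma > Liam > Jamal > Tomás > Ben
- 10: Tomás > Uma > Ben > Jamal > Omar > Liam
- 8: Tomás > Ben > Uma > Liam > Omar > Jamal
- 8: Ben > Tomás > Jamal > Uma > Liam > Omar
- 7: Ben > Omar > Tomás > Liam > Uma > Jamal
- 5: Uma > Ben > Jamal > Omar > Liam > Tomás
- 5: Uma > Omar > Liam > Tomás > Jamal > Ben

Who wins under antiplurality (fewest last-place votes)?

Last-place votes: Omar 8, Jamal 15, Uma 0, Liam 10, Tomás 5, Ben 10.

Uma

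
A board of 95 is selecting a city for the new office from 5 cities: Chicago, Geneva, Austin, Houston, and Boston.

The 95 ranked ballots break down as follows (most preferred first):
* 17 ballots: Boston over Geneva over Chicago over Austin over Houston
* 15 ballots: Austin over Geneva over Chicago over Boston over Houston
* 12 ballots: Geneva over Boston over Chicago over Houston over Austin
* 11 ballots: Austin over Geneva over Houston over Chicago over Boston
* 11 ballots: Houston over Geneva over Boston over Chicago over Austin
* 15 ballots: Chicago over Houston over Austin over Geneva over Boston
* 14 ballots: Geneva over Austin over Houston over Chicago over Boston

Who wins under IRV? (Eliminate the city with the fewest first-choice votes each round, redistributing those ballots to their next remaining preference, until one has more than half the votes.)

Round 1: Chicago 15, Geneva 26, Austin 26, Houston 11, Boston 17. Houston eliminated.
Round 2: Chicago 15, Geneva 37, Austin 26, Boston 17. Chicago eliminated.
Round 3: Geneva 37, Austin 41, Boston 17. Boston eliminated.
Round 4: Geneva 54, Austin 41. Geneva has a majority (≥48).

Geneva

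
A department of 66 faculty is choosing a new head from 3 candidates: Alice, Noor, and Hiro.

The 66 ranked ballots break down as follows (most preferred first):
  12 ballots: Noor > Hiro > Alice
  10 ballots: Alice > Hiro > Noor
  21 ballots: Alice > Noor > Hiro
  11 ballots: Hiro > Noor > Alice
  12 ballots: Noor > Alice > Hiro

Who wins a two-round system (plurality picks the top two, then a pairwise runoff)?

Round 1 first-place votes: Alice 31, Noor 24, Hiro 11. Alice and Noor advance.
Runoff: Alice is ranked above Noor on 31 ballots, Noor above Alice on 35.

Noor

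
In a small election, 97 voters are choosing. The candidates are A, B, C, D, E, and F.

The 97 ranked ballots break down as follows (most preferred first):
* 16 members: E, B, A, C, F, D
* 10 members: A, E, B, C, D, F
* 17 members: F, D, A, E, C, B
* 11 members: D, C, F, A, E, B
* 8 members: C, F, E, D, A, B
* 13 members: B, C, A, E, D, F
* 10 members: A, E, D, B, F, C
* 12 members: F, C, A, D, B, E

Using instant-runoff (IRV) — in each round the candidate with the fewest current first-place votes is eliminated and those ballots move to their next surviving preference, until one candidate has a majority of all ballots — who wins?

A

Round 1: A 20, B 13, C 8, D 11, E 16, F 29. C eliminated.
Round 2: A 20, B 13, D 11, E 16, F 37. D eliminated.
Round 3: A 20, B 13, E 16, F 48. B eliminated.
Round 4: A 33, E 16, F 48. E eliminated.
Round 5: A 49, F 48. A has a majority (≥49).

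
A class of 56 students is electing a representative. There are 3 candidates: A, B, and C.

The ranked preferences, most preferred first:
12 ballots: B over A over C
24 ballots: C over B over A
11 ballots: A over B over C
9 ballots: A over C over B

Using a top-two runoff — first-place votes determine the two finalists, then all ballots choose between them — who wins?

Round 1 first-place votes: A 20, B 12, C 24. C and A advance.
Runoff: C is ranked above A on 24 ballots, A above C on 32.

A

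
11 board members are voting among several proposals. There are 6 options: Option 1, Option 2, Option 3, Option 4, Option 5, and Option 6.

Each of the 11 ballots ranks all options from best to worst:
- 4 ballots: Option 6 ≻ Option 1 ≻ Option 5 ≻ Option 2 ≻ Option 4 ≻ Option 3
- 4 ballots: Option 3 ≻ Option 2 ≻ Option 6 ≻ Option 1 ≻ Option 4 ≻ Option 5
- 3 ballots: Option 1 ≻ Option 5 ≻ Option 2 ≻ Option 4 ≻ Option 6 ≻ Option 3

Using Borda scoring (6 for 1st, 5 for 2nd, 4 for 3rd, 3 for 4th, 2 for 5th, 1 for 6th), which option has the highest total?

Option 1: 4×5 + 4×3 + 3×6 = 50
Option 2: 4×3 + 4×5 + 3×4 = 44
Option 3: 4×1 + 4×6 + 3×1 = 31
Option 4: 4×2 + 4×2 + 3×3 = 25
Option 5: 4×4 + 4×1 + 3×5 = 35
Option 6: 4×6 + 4×4 + 3×2 = 46

Option 1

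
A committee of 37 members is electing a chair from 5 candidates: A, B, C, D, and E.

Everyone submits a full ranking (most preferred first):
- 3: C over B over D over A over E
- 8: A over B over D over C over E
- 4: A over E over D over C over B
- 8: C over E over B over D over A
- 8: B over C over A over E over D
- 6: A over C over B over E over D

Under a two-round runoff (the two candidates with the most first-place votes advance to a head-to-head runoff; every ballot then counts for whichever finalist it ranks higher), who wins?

C

Round 1 first-place votes: A 18, B 8, C 11, D 0, E 0. A and C advance.
Runoff: A is ranked above C on 18 ballots, C above A on 19.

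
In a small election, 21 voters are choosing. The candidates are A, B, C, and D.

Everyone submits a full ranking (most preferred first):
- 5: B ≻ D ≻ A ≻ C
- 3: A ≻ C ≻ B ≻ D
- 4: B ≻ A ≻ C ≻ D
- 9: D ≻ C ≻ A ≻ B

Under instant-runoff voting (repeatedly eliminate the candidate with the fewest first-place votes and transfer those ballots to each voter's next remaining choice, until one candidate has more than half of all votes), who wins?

B

Round 1: A 3, B 9, C 0, D 9. C eliminated.
Round 2: A 3, B 9, D 9. A eliminated.
Round 3: B 12, D 9. B has a majority (≥11).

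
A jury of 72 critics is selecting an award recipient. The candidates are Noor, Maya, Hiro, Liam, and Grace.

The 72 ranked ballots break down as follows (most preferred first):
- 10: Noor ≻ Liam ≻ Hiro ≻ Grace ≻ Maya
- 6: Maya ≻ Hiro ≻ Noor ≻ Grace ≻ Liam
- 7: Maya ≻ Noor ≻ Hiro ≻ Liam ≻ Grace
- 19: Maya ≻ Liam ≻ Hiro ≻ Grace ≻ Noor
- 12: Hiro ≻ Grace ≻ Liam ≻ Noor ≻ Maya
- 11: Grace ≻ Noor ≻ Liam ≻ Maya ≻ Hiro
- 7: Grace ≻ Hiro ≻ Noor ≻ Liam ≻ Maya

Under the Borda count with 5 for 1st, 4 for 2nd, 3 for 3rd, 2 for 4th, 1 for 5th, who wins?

Noor: 10×5 + 6×3 + 7×4 + 19×1 + 12×2 + 11×4 + 7×3 = 204
Maya: 10×1 + 6×5 + 7×5 + 19×5 + 12×1 + 11×2 + 7×1 = 211
Hiro: 10×3 + 6×4 + 7×3 + 19×3 + 12×5 + 11×1 + 7×4 = 231
Liam: 10×4 + 6×1 + 7×2 + 19×4 + 12×3 + 11×3 + 7×2 = 219
Grace: 10×2 + 6×2 + 7×1 + 19×2 + 12×4 + 11×5 + 7×5 = 215

Hiro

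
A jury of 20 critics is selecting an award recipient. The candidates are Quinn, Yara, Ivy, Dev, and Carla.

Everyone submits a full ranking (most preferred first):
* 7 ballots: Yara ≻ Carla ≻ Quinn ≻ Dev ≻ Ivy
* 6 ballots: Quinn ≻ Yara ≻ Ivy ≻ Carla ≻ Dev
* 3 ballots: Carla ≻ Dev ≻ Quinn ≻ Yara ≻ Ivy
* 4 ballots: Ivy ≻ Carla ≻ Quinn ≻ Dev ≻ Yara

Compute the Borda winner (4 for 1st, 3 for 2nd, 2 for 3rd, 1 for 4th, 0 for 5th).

Quinn: 7×2 + 6×4 + 3×2 + 4×2 = 52
Yara: 7×4 + 6×3 + 3×1 + 4×0 = 49
Ivy: 7×0 + 6×2 + 3×0 + 4×4 = 28
Dev: 7×1 + 6×0 + 3×3 + 4×1 = 20
Carla: 7×3 + 6×1 + 3×4 + 4×3 = 51

Quinn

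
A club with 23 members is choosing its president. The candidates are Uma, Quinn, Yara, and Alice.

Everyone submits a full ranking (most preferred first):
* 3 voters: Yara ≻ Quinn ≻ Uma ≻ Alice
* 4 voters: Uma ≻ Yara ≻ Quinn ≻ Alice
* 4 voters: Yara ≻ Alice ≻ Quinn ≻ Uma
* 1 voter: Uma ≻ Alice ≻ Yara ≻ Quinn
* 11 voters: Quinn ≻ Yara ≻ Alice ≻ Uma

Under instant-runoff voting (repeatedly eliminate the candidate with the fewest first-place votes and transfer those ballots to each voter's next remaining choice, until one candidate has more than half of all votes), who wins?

Round 1: Uma 5, Quinn 11, Yara 7, Alice 0. Alice eliminated.
Round 2: Uma 5, Quinn 11, Yara 7. Uma eliminated.
Round 3: Quinn 11, Yara 12. Yara has a majority (≥12).

Yara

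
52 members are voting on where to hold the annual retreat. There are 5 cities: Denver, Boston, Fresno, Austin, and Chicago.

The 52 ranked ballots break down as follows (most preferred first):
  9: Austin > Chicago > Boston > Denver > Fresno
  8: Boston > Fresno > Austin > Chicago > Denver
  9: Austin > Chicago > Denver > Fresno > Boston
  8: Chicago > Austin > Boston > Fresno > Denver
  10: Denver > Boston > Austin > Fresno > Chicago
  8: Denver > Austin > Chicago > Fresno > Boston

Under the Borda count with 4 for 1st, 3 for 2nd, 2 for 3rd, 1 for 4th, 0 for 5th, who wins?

Denver: 9×1 + 8×0 + 9×2 + 8×0 + 10×4 + 8×4 = 99
Boston: 9×2 + 8×4 + 9×0 + 8×2 + 10×3 + 8×0 = 96
Fresno: 9×0 + 8×3 + 9×1 + 8×1 + 10×1 + 8×1 = 59
Austin: 9×4 + 8×2 + 9×4 + 8×3 + 10×2 + 8×3 = 156
Chicago: 9×3 + 8×1 + 9×3 + 8×4 + 10×0 + 8×2 = 110

Austin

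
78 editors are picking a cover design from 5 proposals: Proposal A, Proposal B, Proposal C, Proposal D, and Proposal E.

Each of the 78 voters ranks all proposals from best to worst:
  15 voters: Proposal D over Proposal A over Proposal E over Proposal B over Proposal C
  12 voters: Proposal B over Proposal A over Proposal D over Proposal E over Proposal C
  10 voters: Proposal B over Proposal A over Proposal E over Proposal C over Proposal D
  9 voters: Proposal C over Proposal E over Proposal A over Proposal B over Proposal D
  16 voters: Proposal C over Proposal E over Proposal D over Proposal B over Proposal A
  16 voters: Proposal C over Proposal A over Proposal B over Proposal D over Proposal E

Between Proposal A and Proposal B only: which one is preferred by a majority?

Proposal A is ranked above Proposal B on 40 ballots; Proposal B above Proposal A on 38.

Proposal A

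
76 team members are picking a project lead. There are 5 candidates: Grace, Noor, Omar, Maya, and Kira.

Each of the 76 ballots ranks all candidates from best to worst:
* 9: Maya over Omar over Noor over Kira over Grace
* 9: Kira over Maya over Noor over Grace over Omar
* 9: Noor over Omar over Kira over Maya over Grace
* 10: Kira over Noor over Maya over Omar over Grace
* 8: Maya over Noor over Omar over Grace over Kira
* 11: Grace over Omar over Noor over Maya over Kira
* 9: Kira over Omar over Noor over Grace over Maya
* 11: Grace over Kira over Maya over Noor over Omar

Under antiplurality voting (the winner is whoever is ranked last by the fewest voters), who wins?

Noor

Last-place votes: Grace 28, Noor 0, Omar 20, Maya 9, Kira 19.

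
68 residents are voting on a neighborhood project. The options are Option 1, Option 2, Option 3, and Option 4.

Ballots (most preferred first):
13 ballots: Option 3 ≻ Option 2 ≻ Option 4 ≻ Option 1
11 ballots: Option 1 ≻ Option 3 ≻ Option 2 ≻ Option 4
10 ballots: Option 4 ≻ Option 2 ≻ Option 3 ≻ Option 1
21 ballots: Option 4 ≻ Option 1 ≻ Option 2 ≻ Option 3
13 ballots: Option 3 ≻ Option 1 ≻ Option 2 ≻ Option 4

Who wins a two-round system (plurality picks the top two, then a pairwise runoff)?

Round 1 first-place votes: Option 1 11, Option 2 0, Option 3 26, Option 4 31. Option 4 and Option 3 advance.
Runoff: Option 4 is ranked above Option 3 on 31 ballots, Option 3 above Option 4 on 37.

Option 3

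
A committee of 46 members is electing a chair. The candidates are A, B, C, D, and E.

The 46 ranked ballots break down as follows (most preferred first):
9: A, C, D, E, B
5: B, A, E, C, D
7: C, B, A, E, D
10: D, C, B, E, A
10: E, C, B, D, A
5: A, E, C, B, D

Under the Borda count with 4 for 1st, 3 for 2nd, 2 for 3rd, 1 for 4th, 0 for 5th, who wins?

C

A: 9×4 + 5×3 + 7×2 + 10×0 + 10×0 + 5×4 = 85
B: 9×0 + 5×4 + 7×3 + 10×2 + 10×2 + 5×1 = 86
C: 9×3 + 5×1 + 7×4 + 10×3 + 10×3 + 5×2 = 130
D: 9×2 + 5×0 + 7×0 + 10×4 + 10×1 + 5×0 = 68
E: 9×1 + 5×2 + 7×1 + 10×1 + 10×4 + 5×3 = 91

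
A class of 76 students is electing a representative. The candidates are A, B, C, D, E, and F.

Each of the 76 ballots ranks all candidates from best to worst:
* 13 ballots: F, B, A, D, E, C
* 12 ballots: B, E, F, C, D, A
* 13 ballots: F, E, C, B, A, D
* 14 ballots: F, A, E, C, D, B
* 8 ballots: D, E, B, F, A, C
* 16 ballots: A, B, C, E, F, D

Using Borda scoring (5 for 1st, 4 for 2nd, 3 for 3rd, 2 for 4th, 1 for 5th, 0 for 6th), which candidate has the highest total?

F

A: 13×3 + 12×0 + 13×1 + 14×4 + 8×1 + 16×5 = 196
B: 13×4 + 12×5 + 13×2 + 14×0 + 8×3 + 16×4 = 226
C: 13×0 + 12×2 + 13×3 + 14×2 + 8×0 + 16×3 = 139
D: 13×2 + 12×1 + 13×0 + 14×1 + 8×5 + 16×0 = 92
E: 13×1 + 12×4 + 13×4 + 14×3 + 8×4 + 16×2 = 219
F: 13×5 + 12×3 + 13×5 + 14×5 + 8×2 + 16×1 = 268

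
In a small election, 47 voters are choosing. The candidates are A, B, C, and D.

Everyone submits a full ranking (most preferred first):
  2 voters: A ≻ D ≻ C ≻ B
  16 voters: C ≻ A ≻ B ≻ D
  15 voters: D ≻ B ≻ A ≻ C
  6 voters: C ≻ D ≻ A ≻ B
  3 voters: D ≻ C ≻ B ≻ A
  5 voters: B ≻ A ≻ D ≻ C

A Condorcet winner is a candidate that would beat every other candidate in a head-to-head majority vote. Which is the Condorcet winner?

D vs A: 24–23
D vs B: 26–21
D vs C: 25–22
D beats every other candidate.

D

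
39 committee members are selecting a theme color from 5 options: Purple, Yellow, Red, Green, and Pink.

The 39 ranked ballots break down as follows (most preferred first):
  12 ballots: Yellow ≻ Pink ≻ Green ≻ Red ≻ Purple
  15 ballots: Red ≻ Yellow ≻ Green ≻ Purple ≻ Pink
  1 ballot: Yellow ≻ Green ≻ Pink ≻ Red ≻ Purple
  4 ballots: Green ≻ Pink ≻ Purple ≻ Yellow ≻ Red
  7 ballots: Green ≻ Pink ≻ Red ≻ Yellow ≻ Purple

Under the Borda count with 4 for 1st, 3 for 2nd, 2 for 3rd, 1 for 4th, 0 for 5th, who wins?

Yellow

Purple: 12×0 + 15×1 + 1×0 + 4×2 + 7×0 = 23
Yellow: 12×4 + 15×3 + 1×4 + 4×1 + 7×1 = 108
Red: 12×1 + 15×4 + 1×1 + 4×0 + 7×2 = 87
Green: 12×2 + 15×2 + 1×3 + 4×4 + 7×4 = 101
Pink: 12×3 + 15×0 + 1×2 + 4×3 + 7×3 = 71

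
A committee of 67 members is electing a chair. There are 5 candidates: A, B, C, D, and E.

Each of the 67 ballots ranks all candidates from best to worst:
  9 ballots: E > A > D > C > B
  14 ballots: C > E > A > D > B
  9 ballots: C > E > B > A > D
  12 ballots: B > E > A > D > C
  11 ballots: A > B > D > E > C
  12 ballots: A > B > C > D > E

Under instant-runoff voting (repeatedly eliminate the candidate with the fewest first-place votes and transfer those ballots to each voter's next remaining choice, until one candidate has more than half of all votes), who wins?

Round 1: A 23, B 12, C 23, D 0, E 9. D eliminated.
Round 2: A 23, B 12, C 23, E 9. E eliminated.
Round 3: A 32, B 12, C 23. B eliminated.
Round 4: A 44, C 23. A has a majority (≥34).

A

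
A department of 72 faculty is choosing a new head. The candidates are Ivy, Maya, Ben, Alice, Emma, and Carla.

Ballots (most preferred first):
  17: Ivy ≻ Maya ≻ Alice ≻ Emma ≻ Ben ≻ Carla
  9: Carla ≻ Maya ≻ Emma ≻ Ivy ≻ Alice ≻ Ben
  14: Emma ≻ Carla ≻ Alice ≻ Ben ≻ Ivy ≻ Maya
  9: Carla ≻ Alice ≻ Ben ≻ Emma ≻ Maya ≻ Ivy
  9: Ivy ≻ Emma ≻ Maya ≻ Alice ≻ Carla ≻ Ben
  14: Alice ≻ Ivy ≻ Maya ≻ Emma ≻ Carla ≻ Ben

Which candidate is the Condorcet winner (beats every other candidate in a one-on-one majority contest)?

Alice vs Ivy: 37–35
Alice vs Maya: 37–35
Alice vs Ben: 72–0
Alice vs Emma: 40–32
Alice vs Carla: 40–32
Alice beats every other candidate.

Alice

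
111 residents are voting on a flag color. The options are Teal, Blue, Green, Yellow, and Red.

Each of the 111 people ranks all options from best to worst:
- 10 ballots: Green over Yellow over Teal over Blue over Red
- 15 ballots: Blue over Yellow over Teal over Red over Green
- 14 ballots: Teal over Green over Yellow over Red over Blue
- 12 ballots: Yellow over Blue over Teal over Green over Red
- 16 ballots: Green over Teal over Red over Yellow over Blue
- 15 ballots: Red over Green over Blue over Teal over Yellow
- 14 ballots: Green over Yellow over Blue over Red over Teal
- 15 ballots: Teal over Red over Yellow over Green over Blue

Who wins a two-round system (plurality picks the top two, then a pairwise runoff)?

Teal

Round 1 first-place votes: Teal 29, Blue 15, Green 40, Yellow 12, Red 15. Green and Teal advance.
Runoff: Green is ranked above Teal on 55 ballots, Teal above Green on 56.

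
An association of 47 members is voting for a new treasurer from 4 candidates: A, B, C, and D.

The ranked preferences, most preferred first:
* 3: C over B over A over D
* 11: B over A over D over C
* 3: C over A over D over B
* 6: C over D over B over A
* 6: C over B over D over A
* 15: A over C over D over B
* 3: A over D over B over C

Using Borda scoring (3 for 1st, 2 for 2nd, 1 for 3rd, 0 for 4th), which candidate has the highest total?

A

A: 3×1 + 11×2 + 3×2 + 6×0 + 6×0 + 15×3 + 3×3 = 85
B: 3×2 + 11×3 + 3×0 + 6×1 + 6×2 + 15×0 + 3×1 = 60
C: 3×3 + 11×0 + 3×3 + 6×3 + 6×3 + 15×2 + 3×0 = 84
D: 3×0 + 11×1 + 3×1 + 6×2 + 6×1 + 15×1 + 3×2 = 53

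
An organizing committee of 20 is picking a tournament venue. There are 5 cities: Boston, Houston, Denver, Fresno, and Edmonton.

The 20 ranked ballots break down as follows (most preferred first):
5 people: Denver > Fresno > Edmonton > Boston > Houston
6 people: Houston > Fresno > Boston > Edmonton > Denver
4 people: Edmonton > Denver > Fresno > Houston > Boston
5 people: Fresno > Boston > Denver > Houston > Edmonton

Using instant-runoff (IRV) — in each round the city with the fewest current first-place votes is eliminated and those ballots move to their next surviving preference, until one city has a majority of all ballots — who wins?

Round 1: Boston 0, Houston 6, Denver 5, Fresno 5, Edmonton 4. Boston eliminated.
Round 2: Houston 6, Denver 5, Fresno 5, Edmonton 4. Edmonton eliminated.
Round 3: Houston 6, Denver 9, Fresno 5. Fresno eliminated.
Round 4: Houston 6, Denver 14. Denver has a majority (≥11).

Denver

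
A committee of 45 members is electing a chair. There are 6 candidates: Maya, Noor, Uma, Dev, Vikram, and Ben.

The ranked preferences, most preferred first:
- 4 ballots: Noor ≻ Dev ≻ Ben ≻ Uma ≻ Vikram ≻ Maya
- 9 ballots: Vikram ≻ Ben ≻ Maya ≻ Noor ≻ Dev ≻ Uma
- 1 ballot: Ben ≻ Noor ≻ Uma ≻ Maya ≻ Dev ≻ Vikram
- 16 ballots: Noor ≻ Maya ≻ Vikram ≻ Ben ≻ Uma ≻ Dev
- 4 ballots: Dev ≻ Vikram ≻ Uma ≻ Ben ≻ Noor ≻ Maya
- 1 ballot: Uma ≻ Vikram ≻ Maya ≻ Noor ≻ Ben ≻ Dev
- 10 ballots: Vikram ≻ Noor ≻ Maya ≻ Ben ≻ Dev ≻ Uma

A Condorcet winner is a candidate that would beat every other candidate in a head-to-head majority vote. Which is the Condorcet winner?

Vikram vs Maya: 28–17
Vikram vs Noor: 24–21
Vikram vs Uma: 39–6
Vikram vs Dev: 36–9
Vikram vs Ben: 40–5
Vikram beats every other candidate.

Vikram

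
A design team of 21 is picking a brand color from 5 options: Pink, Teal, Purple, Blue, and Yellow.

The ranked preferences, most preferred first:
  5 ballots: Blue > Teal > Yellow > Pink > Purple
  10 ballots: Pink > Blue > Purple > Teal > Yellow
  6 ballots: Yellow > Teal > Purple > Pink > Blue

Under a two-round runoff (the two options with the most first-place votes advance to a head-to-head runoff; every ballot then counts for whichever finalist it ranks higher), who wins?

Yellow

Round 1 first-place votes: Pink 10, Teal 0, Purple 0, Blue 5, Yellow 6. Pink and Yellow advance.
Runoff: Pink is ranked above Yellow on 10 ballots, Yellow above Pink on 11.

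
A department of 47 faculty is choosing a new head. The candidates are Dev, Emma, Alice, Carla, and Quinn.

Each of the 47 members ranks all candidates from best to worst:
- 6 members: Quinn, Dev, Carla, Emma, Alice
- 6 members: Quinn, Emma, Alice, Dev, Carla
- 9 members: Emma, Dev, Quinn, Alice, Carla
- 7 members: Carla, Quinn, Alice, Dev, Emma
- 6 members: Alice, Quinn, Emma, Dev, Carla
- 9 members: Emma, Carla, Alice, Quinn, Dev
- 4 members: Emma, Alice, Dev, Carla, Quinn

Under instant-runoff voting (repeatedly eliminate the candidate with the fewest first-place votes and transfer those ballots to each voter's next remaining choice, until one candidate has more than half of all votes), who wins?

Round 1: Dev 0, Emma 22, Alice 6, Carla 7, Quinn 12. Dev eliminated.
Round 2: Emma 22, Alice 6, Carla 7, Quinn 12. Alice eliminated.
Round 3: Emma 22, Carla 7, Quinn 18. Carla eliminated.
Round 4: Emma 22, Quinn 25. Quinn has a majority (≥24).

Quinn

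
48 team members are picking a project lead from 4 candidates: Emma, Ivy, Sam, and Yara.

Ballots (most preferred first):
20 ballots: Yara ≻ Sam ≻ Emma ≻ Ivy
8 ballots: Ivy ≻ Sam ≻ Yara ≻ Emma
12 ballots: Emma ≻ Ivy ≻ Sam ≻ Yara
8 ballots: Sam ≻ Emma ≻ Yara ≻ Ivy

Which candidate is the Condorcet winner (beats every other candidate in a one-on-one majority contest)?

Sam

Sam vs Emma: 36–12
Sam vs Ivy: 28–20
Sam vs Yara: 28–20
Sam beats every other candidate.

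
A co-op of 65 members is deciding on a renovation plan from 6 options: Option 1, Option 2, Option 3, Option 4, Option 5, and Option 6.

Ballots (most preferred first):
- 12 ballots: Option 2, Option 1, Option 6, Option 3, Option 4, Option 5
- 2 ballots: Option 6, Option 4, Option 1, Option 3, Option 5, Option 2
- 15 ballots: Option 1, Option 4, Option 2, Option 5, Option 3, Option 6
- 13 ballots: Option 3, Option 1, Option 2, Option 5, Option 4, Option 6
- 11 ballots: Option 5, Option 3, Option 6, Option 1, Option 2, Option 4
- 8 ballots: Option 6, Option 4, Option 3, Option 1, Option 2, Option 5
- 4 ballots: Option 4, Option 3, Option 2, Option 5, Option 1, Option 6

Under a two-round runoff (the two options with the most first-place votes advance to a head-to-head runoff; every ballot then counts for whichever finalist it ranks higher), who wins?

Option 3

Round 1 first-place votes: Option 1 15, Option 2 12, Option 3 13, Option 4 4, Option 5 11, Option 6 10. Option 1 and Option 3 advance.
Runoff: Option 1 is ranked above Option 3 on 29 ballots, Option 3 above Option 1 on 36.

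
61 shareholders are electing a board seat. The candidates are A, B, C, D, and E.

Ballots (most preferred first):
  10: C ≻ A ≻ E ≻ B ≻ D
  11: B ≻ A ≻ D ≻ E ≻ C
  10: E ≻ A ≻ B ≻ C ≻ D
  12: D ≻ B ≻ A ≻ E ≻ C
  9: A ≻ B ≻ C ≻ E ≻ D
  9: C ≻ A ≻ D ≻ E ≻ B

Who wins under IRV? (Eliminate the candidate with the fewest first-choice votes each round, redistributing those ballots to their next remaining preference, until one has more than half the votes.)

B

Round 1: A 9, B 11, C 19, D 12, E 10. A eliminated.
Round 2: B 20, C 19, D 12, E 10. E eliminated.
Round 3: B 30, C 19, D 12. D eliminated.
Round 4: B 42, C 19. B has a majority (≥31).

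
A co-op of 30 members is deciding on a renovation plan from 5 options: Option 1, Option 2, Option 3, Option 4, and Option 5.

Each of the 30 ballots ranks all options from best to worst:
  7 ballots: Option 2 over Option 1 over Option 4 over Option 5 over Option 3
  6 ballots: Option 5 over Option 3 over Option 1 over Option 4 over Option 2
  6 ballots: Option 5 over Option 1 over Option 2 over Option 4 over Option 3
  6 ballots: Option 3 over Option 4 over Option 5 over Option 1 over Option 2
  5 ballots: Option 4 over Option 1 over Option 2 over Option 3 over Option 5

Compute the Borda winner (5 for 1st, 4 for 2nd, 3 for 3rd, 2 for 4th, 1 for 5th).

Option 1

Option 1: 7×4 + 6×3 + 6×4 + 6×2 + 5×4 = 102
Option 2: 7×5 + 6×1 + 6×3 + 6×1 + 5×3 = 80
Option 3: 7×1 + 6×4 + 6×1 + 6×5 + 5×2 = 77
Option 4: 7×3 + 6×2 + 6×2 + 6×4 + 5×5 = 94
Option 5: 7×2 + 6×5 + 6×5 + 6×3 + 5×1 = 97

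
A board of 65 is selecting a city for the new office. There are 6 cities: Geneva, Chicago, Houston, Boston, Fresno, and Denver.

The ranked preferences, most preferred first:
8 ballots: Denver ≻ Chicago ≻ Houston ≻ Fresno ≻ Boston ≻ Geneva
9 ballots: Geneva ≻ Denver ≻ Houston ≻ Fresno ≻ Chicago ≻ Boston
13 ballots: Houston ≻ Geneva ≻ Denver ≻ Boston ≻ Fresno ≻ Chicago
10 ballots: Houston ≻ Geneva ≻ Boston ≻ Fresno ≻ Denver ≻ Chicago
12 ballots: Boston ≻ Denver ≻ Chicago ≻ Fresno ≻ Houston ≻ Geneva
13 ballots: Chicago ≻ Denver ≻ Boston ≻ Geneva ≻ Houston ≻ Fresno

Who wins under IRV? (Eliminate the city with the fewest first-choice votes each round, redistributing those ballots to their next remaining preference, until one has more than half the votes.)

Round 1: Geneva 9, Chicago 13, Houston 23, Boston 12, Fresno 0, Denver 8. Fresno eliminated.
Round 2: Geneva 9, Chicago 13, Houston 23, Boston 12, Denver 8. Denver eliminated.
Round 3: Geneva 9, Chicago 21, Houston 23, Boston 12. Geneva eliminated.
Round 4: Chicago 21, Houston 32, Boston 12. Boston eliminated.
Round 5: Chicago 33, Houston 32. Chicago has a majority (≥33).

Chicago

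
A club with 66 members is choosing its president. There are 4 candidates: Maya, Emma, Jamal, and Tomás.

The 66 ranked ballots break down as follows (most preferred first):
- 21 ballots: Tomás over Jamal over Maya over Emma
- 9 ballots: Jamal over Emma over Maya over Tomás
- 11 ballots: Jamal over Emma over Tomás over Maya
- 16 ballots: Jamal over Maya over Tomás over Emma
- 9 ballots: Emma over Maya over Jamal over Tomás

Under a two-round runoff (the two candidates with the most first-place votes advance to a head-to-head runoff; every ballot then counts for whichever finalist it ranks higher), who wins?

Jamal

Round 1 first-place votes: Maya 0, Emma 9, Jamal 36, Tomás 21. Jamal and Tomás advance.
Runoff: Jamal is ranked above Tomás on 45 ballots, Tomás above Jamal on 21.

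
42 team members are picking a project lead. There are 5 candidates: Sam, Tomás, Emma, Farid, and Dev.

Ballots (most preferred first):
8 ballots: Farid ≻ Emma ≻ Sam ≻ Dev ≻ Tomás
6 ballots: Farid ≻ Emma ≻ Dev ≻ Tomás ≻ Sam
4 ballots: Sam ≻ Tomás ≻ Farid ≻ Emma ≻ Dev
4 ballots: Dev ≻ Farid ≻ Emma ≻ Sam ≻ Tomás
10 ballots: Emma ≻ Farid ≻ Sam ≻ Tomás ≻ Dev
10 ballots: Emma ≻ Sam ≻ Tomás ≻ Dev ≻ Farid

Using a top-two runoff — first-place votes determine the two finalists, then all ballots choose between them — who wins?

Round 1 first-place votes: Sam 4, Tomás 0, Emma 20, Farid 14, Dev 4. Emma and Farid advance.
Runoff: Emma is ranked above Farid on 20 ballots, Farid above Emma on 22.

Farid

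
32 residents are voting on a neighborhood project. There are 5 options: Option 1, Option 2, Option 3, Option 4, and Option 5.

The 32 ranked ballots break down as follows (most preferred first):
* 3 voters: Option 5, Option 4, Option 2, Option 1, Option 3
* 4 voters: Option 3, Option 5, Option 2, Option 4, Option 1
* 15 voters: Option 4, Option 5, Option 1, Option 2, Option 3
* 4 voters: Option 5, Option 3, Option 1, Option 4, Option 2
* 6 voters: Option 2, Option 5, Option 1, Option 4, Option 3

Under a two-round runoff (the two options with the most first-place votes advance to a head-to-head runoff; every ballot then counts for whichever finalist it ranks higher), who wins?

Option 5

Round 1 first-place votes: Option 1 0, Option 2 6, Option 3 4, Option 4 15, Option 5 7. Option 4 and Option 5 advance.
Runoff: Option 4 is ranked above Option 5 on 15 ballots, Option 5 above Option 4 on 17.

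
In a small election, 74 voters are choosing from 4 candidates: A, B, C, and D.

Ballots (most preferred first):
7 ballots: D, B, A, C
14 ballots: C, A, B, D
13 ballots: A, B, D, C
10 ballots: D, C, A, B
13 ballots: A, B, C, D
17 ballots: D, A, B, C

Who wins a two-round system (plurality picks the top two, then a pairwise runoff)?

Round 1 first-place votes: A 26, B 0, C 14, D 34. D and A advance.
Runoff: D is ranked above A on 34 ballots, A above D on 40.

A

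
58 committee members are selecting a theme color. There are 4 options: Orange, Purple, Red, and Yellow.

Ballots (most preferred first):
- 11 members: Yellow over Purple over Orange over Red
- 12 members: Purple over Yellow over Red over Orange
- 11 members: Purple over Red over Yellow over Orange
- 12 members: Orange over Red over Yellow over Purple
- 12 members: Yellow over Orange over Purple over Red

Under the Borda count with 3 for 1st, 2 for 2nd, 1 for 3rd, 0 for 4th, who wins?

Yellow

Orange: 11×1 + 12×0 + 11×0 + 12×3 + 12×2 = 71
Purple: 11×2 + 12×3 + 11×3 + 12×0 + 12×1 = 103
Red: 11×0 + 12×1 + 11×2 + 12×2 + 12×0 = 58
Yellow: 11×3 + 12×2 + 11×1 + 12×1 + 12×3 = 116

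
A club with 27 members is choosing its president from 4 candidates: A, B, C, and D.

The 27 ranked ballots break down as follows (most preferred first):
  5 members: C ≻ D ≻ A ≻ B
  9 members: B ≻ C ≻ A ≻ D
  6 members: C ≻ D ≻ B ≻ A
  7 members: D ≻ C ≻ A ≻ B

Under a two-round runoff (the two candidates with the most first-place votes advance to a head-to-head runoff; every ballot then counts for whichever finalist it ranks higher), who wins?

C

Round 1 first-place votes: A 0, B 9, C 11, D 7. C and B advance.
Runoff: C is ranked above B on 18 ballots, B above C on 9.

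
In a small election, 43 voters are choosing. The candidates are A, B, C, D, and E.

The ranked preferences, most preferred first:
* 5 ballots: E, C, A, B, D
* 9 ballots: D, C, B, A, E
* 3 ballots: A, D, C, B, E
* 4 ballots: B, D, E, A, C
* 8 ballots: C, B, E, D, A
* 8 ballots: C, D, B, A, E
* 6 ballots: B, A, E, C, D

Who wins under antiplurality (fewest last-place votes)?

B

Last-place votes: A 8, B 0, C 4, D 11, E 20.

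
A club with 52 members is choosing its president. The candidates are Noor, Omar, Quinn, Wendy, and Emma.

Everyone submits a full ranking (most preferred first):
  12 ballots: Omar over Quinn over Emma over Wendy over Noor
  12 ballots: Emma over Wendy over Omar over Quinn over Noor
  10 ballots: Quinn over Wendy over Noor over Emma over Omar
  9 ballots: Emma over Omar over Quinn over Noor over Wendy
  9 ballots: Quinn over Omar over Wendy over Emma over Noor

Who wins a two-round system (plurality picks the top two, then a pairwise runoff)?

Round 1 first-place votes: Noor 0, Omar 12, Quinn 19, Wendy 0, Emma 21. Emma and Quinn advance.
Runoff: Emma is ranked above Quinn on 21 ballots, Quinn above Emma on 31.

Quinn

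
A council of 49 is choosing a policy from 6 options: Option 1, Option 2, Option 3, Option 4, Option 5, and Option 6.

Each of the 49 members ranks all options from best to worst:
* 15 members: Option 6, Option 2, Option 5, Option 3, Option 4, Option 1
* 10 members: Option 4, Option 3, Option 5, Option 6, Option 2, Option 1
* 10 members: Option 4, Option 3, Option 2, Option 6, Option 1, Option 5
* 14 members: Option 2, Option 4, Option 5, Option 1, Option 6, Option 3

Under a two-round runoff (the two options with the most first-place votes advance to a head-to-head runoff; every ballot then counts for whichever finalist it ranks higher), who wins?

Round 1 first-place votes: Option 1 0, Option 2 14, Option 3 0, Option 4 20, Option 5 0, Option 6 15. Option 4 and Option 6 advance.
Runoff: Option 4 is ranked above Option 6 on 34 ballots, Option 6 above Option 4 on 15.

Option 4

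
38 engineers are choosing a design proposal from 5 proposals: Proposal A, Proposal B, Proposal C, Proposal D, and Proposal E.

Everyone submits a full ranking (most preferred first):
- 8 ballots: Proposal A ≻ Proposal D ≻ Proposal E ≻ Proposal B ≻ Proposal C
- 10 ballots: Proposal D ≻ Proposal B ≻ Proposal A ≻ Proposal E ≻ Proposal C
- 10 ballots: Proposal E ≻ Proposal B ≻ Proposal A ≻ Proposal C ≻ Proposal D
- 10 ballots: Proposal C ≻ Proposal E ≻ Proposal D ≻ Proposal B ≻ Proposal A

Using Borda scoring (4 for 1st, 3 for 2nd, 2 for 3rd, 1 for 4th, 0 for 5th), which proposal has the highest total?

Proposal A: 8×4 + 10×2 + 10×2 + 10×0 = 72
Proposal B: 8×1 + 10×3 + 10×3 + 10×1 = 78
Proposal C: 8×0 + 10×0 + 10×1 + 10×4 = 50
Proposal D: 8×3 + 10×4 + 10×0 + 10×2 = 84
Proposal E: 8×2 + 10×1 + 10×4 + 10×3 = 96

Proposal E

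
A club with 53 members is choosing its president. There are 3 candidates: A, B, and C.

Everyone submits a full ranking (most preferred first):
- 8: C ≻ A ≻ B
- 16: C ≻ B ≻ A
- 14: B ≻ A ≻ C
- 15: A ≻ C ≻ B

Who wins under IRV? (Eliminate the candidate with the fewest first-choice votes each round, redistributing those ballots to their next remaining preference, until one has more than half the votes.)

Round 1: A 15, B 14, C 24. B eliminated.
Round 2: A 29, C 24. A has a majority (≥27).

A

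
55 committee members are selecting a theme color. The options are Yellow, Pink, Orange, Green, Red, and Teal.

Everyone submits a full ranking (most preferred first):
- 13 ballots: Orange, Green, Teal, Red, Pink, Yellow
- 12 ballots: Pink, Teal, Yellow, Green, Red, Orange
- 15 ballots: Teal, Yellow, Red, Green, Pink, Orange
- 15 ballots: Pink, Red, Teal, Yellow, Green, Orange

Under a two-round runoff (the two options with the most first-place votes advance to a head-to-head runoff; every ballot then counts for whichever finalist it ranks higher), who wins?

Teal

Round 1 first-place votes: Yellow 0, Pink 27, Orange 13, Green 0, Red 0, Teal 15. Pink and Teal advance.
Runoff: Pink is ranked above Teal on 27 ballots, Teal above Pink on 28.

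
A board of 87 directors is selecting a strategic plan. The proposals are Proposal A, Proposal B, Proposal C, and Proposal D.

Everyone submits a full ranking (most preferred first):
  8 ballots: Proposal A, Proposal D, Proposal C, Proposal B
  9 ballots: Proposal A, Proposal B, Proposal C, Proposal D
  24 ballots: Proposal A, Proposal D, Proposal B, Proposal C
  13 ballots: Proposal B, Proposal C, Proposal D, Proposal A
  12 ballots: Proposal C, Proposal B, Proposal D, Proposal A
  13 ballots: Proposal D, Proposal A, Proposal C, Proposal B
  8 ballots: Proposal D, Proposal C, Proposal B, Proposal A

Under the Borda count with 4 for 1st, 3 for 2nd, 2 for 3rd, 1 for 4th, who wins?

Proposal A: 8×4 + 9×4 + 24×4 + 13×1 + 12×1 + 13×3 + 8×1 = 236
Proposal B: 8×1 + 9×3 + 24×2 + 13×4 + 12×3 + 13×1 + 8×2 = 200
Proposal C: 8×2 + 9×2 + 24×1 + 13×3 + 12×4 + 13×2 + 8×3 = 195
Proposal D: 8×3 + 9×1 + 24×3 + 13×2 + 12×2 + 13×4 + 8×4 = 239

Proposal D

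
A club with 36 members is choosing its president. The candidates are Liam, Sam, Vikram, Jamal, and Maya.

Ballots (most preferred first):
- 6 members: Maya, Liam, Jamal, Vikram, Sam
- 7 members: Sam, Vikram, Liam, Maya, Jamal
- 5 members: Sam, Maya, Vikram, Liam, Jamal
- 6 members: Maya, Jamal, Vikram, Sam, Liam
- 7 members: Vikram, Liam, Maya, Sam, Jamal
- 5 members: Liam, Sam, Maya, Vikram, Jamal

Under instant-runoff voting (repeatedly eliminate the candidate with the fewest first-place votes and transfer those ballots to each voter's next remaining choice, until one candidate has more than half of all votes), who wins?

Round 1: Liam 5, Sam 12, Vikram 7, Jamal 0, Maya 12. Jamal eliminated.
Round 2: Liam 5, Sam 12, Vikram 7, Maya 12. Liam eliminated.
Round 3: Sam 17, Vikram 7, Maya 12. Vikram eliminated.
Round 4: Sam 17, Maya 19. Maya has a majority (≥19).

Maya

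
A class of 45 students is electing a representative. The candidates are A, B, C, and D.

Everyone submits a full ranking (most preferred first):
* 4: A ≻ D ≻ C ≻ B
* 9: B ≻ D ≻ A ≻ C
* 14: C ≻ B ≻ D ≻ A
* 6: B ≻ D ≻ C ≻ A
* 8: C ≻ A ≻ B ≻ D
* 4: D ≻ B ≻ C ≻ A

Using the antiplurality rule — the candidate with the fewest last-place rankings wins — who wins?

B

Last-place votes: A 24, B 4, C 9, D 8.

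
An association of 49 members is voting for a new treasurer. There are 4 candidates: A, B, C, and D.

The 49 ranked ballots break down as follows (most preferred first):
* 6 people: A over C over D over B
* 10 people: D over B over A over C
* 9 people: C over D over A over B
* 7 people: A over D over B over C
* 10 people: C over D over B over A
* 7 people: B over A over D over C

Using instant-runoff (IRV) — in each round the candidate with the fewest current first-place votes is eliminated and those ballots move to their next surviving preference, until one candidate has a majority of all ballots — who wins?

A

Round 1: A 13, B 7, C 19, D 10. B eliminated.
Round 2: A 20, C 19, D 10. D eliminated.
Round 3: A 30, C 19. A has a majority (≥25).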